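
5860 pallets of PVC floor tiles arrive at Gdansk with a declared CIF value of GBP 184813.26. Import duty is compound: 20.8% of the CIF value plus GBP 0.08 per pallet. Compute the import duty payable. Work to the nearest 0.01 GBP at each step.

Ad valorem component: 184813.26 × 20.8% = 38441.16
Specific component: 5860 × 0.08 = 468.80
Import duty = 38441.16 + 468.80 = 38909.96

Import duty: GBP 38909.96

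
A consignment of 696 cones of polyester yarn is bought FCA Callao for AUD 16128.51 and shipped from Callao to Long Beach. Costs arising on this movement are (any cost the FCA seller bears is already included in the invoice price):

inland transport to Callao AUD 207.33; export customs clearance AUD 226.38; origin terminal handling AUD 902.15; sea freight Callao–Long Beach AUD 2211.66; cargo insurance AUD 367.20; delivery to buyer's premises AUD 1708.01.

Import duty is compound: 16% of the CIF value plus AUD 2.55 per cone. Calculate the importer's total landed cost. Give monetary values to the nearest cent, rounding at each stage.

Total landed cost: AUD 26229.85

FCA: the seller delivers export-cleared goods to the carrier; the buyer bears costs from that point.
Already in the invoice (seller's account under FCA): inland to port, export clearance — exclude.
CIF value = FCA price + origin terminal + freight + insurance = 16128.51 + 902.15 + 2211.66 + 367.20 = 19609.52
Ad valorem component: 19609.52 × 16% = 3137.52
Specific component: 696 × 2.55 = 1774.80
Import duty = 3137.52 + 1774.80 = 4912.32
Buyer bears: origin terminal 902.15 + freight 2211.66 + insurance 367.20 + delivery 1708.01 + duty 4912.32 = 10101.34
Landed cost = invoice 16128.51 + 10101.34 = 26229.85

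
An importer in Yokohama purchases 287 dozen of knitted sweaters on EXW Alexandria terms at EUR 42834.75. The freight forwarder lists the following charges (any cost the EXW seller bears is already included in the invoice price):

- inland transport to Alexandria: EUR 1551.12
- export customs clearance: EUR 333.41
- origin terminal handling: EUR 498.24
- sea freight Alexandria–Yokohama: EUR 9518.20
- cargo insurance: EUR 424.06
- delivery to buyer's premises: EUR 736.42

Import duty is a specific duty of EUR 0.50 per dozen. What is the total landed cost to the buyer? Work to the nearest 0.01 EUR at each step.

EXW: the seller makes goods available at their premises; the buyer bears all onward costs.
CIF value = EXW price + inland to port + export clearance + origin terminal + freight + insurance = 42834.75 + 1551.12 + 333.41 + 498.24 + 9518.20 + 424.06 = 55159.78
Import duty = 287 × 0.50 = 143.50
Buyer bears: inland to port 1551.12 + export clearance 333.41 + origin terminal 498.24 + freight 9518.20 + insurance 424.06 + delivery 736.42 + duty 143.50 = 13204.95
Landed cost = invoice 42834.75 + 13204.95 = 56039.70

Total landed cost: EUR 56039.70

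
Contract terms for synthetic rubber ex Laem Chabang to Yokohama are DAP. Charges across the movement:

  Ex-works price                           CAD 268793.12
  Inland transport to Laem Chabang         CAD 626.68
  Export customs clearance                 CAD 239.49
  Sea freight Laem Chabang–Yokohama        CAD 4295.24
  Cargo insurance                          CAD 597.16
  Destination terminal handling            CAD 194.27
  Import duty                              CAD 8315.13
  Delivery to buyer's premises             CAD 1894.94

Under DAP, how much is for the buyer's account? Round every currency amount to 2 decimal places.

Buyer's account: CAD 8315.13

DAP: the seller bears all costs to the named destination except import duty and clearance.
Seller's account: goods 268793.12 + inland to port 626.68 + export clearance 239.49 + freight 4295.24 + insurance 597.16 + destination terminal 194.27 + delivery 1894.94 = 276640.90
Buyer's account: duty 8315.13 = 8315.13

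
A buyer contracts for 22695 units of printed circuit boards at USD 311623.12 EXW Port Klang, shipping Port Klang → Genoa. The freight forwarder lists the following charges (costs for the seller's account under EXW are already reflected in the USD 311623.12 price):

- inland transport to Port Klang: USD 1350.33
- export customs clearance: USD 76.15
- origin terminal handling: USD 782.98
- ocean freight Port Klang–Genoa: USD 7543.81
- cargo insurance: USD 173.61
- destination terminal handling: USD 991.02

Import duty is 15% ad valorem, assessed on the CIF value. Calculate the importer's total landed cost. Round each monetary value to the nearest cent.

EXW: the seller makes goods available at their premises; the buyer bears all onward costs.
CIF value = EXW price + inland to port + export clearance + origin terminal + freight + insurance = 311623.12 + 1350.33 + 76.15 + 782.98 + 7543.81 + 173.61 = 321550.00
Import duty = 321550.00 × 15% = 48232.50
Buyer bears: inland to port 1350.33 + export clearance 76.15 + origin terminal 782.98 + freight 7543.81 + insurance 173.61 + destination terminal 991.02 + duty 48232.50 = 59150.40
Landed cost = invoice 311623.12 + 59150.40 = 370773.52

Total landed cost: USD 370773.52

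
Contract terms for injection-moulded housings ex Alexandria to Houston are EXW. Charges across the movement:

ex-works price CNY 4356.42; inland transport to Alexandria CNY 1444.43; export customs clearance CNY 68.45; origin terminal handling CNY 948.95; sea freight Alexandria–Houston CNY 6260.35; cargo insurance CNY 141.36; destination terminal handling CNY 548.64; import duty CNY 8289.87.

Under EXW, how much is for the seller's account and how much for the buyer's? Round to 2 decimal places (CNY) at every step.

Seller: CNY 4356.42; buyer: CNY 17702.05

EXW: the seller makes goods available at their premises; the buyer bears all onward costs.
Seller's account: goods 4356.42 = 4356.42
Buyer's account: inland to port 1444.43 + export clearance 68.45 + origin terminal 948.95 + freight 6260.35 + insurance 141.36 + destination terminal 548.64 + duty 8289.87 = 17702.05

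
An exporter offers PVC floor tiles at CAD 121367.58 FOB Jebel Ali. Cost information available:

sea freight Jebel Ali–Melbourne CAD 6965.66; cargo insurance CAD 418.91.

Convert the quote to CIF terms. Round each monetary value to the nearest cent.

CIF price: CAD 128752.15

From FOB to CIF, the seller additionally bears: freight, insurance.
CIF price = 121367.58 + 6965.66 + 418.91 = 128752.15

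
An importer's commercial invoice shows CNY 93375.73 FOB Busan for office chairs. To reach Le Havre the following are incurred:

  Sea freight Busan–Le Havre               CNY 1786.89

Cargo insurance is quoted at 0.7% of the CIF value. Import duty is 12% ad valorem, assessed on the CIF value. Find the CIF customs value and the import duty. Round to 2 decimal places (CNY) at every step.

CIF value: CNY 95833.45; import duty: CNY 11500.01

Let C be the CIF value. C = FOB price + freight + 0.7% × C
C − 0.7% × C = 93375.73 + 1786.89
0.993 × C = 95162.62
C = 95162.62 / 0.993 = 95833.45
Insurance premium = 0.7% × 95833.45 = 670.83
Import duty = 95833.45 × 12% = 11500.01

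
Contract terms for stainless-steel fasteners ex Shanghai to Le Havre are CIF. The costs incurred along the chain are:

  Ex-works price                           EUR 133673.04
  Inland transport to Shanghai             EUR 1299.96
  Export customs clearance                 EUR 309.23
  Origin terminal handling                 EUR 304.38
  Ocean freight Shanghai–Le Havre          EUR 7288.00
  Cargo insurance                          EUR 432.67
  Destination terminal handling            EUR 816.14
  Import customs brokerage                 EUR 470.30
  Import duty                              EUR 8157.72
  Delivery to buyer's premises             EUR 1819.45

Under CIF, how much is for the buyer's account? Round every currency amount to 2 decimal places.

Buyer's account: EUR 11263.61

CIF: the seller pays costs through ocean freight and marine insurance to the destination port.
Seller's account: goods 133673.04 + inland to port 1299.96 + export clearance 309.23 + origin terminal 304.38 + freight 7288.00 + insurance 432.67 = 143307.28
Buyer's account: destination terminal 816.14 + brokerage 470.30 + duty 8157.72 + delivery 1819.45 = 11263.61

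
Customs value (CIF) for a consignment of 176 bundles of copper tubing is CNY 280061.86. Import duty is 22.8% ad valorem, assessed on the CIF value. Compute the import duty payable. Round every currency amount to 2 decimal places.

Import duty = 280061.86 × 22.8% = 63854.10

Import duty: CNY 63854.10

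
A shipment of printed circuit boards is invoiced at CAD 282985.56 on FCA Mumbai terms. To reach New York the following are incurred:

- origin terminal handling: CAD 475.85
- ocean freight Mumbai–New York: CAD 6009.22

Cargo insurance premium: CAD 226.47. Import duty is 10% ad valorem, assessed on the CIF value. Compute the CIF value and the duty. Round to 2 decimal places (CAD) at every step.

CIF value: CAD 289697.10; import duty: CAD 28969.71

CIF = FCA price + pre-shipment costs + freight + insurance
CIF = 282985.56 + 475.85 + 6009.22 + 226.47 = 289697.10
Import duty = 289697.10 × 10% = 28969.71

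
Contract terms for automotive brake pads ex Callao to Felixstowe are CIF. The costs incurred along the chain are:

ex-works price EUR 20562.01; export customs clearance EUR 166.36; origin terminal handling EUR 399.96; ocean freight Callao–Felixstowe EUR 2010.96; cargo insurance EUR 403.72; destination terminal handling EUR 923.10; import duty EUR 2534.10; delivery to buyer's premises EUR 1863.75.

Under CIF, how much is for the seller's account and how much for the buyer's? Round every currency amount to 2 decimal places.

CIF: the seller pays costs through ocean freight and marine insurance to the destination port.
Seller's account: goods 20562.01 + export clearance 166.36 + origin terminal 399.96 + freight 2010.96 + insurance 403.72 = 23543.01
Buyer's account: destination terminal 923.10 + duty 2534.10 + delivery 1863.75 = 5320.95

Seller: EUR 23543.01; buyer: EUR 5320.95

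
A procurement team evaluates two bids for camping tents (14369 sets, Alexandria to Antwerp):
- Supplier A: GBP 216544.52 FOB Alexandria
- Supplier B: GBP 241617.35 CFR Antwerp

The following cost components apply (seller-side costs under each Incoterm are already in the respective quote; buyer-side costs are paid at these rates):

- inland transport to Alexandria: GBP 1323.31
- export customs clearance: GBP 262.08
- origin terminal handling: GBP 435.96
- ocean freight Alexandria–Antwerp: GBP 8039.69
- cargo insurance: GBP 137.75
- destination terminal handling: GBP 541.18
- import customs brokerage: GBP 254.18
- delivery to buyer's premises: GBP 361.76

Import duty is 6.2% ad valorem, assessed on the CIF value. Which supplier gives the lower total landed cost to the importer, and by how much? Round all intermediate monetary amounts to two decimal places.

Supplier A (FOB):
CIF value = FOB price + freight + insurance = 216544.52 + 8039.69 + 137.75 = 224721.96
Import duty = 224721.96 × 6.2% = 13932.76
Buyer bears (A): 8039.69 + 137.75 + 541.18 + 254.18 + 361.76 = 9334.56
Landed cost (A) = invoice 216544.52 + 9334.56 + duty 13932.76 = 239811.84
Supplier B (CFR):
CIF value = CFR price + insurance = 241617.35 + 137.75 = 241755.10
Import duty = 241755.10 × 6.2% = 14988.82
Buyer bears (B): 137.75 + 541.18 + 254.18 + 361.76 = 1294.87
Landed cost (B) = invoice 241617.35 + 1294.87 + duty 14988.82 = 257901.04
Difference = |239811.84 − 257901.04| = 18089.20

Supplier A is cheaper by GBP 18089.20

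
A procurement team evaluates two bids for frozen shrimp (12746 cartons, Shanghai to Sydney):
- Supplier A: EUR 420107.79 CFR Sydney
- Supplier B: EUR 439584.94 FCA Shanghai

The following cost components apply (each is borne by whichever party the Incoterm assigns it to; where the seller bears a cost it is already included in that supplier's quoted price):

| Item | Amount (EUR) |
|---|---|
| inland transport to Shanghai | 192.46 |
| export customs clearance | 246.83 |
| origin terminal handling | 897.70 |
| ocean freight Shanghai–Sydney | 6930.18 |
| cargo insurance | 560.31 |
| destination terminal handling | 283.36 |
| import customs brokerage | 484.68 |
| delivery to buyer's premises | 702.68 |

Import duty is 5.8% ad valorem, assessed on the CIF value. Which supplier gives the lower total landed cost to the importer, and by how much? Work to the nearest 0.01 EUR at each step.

Supplier A (CFR):
CIF value = CFR price + insurance = 420107.79 + 560.31 = 420668.10
Import duty = 420668.10 × 5.8% = 24398.75
Buyer bears (A): 560.31 + 283.36 + 484.68 + 702.68 = 2031.03
Landed cost (A) = invoice 420107.79 + 2031.03 + duty 24398.75 = 446537.57
Supplier B (FCA):
CIF value = FCA price + origin terminal + freight + insurance = 439584.94 + 897.70 + 6930.18 + 560.31 = 447973.13
Import duty = 447973.13 × 5.8% = 25982.44
Buyer bears (B): 897.70 + 6930.18 + 560.31 + 283.36 + 484.68 + 702.68 = 9858.91
Landed cost (B) = invoice 439584.94 + 9858.91 + duty 25982.44 = 475426.29
Difference = |446537.57 − 475426.29| = 28888.72

Supplier A is cheaper by EUR 28888.72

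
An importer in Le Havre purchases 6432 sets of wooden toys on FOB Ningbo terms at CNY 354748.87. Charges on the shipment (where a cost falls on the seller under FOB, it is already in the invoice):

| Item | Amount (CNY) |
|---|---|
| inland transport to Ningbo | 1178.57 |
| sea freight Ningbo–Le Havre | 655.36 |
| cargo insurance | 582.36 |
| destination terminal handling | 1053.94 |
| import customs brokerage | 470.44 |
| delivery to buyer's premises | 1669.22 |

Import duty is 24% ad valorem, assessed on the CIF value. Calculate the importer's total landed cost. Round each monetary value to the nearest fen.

FOB: the seller bears costs until goods are on board at the origin port; the buyer bears freight, insurance and all costs thereafter.
Already in the invoice (seller's account under FOB): inland to port — exclude.
CIF value = FOB price + freight + insurance = 354748.87 + 655.36 + 582.36 = 355986.59
Import duty = 355986.59 × 24% = 85436.78
Buyer bears: freight 655.36 + insurance 582.36 + destination terminal 1053.94 + brokerage 470.44 + delivery 1669.22 + duty 85436.78 = 89868.10
Landed cost = invoice 354748.87 + 89868.10 = 444616.97

Total landed cost: CNY 444616.97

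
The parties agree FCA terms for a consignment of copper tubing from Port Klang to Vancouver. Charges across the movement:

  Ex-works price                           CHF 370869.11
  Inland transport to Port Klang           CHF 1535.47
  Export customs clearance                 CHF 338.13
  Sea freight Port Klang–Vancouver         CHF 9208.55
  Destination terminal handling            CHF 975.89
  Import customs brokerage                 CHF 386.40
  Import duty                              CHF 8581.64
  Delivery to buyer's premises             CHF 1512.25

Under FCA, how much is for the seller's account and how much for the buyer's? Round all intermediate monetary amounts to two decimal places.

Seller: CHF 372742.71; buyer: CHF 20664.73

FCA: the seller delivers export-cleared goods to the carrier; the buyer bears costs from that point.
Seller's account: goods 370869.11 + inland to port 1535.47 + export clearance 338.13 = 372742.71
Buyer's account: freight 9208.55 + destination terminal 975.89 + brokerage 386.40 + duty 8581.64 + delivery 1512.25 = 20664.73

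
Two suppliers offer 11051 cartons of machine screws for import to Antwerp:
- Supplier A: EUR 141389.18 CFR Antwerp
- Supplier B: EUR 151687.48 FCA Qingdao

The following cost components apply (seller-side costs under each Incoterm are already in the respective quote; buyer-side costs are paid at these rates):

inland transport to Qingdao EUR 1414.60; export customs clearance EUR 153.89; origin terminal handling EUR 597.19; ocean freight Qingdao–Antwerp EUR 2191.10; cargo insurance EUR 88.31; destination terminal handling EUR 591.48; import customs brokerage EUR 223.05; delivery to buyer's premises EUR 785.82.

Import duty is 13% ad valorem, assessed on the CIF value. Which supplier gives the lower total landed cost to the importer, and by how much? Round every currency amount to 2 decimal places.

Supplier A is cheaper by EUR 14787.85

Supplier A (CFR):
CIF value = CFR price + insurance = 141389.18 + 88.31 = 141477.49
Import duty = 141477.49 × 13% = 18392.07
Buyer bears (A): 88.31 + 591.48 + 223.05 + 785.82 = 1688.66
Landed cost (A) = invoice 141389.18 + 1688.66 + duty 18392.07 = 161469.91
Supplier B (FCA):
CIF value = FCA price + origin terminal + freight + insurance = 151687.48 + 597.19 + 2191.10 + 88.31 = 154564.08
Import duty = 154564.08 × 13% = 20093.33
Buyer bears (B): 597.19 + 2191.10 + 88.31 + 591.48 + 223.05 + 785.82 = 4476.95
Landed cost (B) = invoice 151687.48 + 4476.95 + duty 20093.33 = 176257.76
Difference = |161469.91 − 176257.76| = 14787.85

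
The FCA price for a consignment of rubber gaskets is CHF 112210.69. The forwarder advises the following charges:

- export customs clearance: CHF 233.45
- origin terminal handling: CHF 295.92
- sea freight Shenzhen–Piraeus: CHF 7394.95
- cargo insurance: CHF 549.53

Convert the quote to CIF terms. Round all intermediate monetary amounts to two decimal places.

Not relevant to the conversion: export clearance — on the seller under both FCA and CIF; already in the FCA price and stays in the CIF price.
From FCA to CIF, the seller additionally bears: origin terminal, freight, insurance.
CIF price = 112210.69 + 295.92 + 7394.95 + 549.53 = 120451.09

CIF price: CHF 120451.09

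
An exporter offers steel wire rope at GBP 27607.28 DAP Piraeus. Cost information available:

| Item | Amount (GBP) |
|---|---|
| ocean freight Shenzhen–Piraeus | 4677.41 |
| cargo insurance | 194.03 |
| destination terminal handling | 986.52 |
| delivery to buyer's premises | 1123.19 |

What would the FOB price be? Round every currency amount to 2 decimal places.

From DAP to FOB, the seller no longer bears: freight, insurance, destination terminal, delivery.
FOB price = 27607.28 − 4677.41 − 194.03 − 986.52 − 1123.19 = 20626.13

FOB price: GBP 20626.13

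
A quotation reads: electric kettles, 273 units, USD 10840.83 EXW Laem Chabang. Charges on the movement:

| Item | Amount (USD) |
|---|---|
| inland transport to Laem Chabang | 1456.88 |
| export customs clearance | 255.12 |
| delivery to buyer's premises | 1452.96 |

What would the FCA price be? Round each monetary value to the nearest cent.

Not relevant to the conversion: delivery — on the buyer under both terms; not part of either seller's price.
From EXW to FCA, the seller additionally bears: inland to port, export clearance.
FCA price = 10840.83 + 1456.88 + 255.12 = 12552.83

FCA price: USD 12552.83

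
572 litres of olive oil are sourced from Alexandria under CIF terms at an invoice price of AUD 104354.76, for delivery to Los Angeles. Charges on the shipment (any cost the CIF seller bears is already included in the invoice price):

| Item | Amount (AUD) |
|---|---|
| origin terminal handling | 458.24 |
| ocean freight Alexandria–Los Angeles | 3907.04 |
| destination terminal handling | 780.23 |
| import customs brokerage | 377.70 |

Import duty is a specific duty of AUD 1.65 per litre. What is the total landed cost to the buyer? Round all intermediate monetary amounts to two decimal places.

CIF: the seller pays costs through ocean freight and marine insurance to the destination port.
Already in the invoice (seller's account under CIF): origin terminal, freight — exclude.
The CIF price already equals the CIF value: 104354.76
Import duty = 572 × 1.65 = 943.80
Buyer bears: destination terminal 780.23 + brokerage 377.70 + duty 943.80 = 2101.73
Landed cost = invoice 104354.76 + 2101.73 = 106456.49

Total landed cost: AUD 106456.49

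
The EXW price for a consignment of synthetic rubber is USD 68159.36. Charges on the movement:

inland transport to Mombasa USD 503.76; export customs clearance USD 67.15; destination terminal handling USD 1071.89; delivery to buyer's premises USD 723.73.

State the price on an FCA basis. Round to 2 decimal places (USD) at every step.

FCA price: USD 68730.27

Not relevant to the conversion: destination terminal, delivery — on the buyer under both terms; not part of either seller's price.
From EXW to FCA, the seller additionally bears: inland to port, export clearance.
FCA price = 68159.36 + 503.76 + 67.15 = 68730.27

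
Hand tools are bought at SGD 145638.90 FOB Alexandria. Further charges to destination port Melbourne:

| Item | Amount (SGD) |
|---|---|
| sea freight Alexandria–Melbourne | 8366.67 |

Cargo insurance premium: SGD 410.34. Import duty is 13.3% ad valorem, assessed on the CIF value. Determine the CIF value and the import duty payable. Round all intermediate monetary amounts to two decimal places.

CIF = FOB price + freight + insurance
CIF = 145638.90 + 8366.67 + 410.34 = 154415.91
Import duty = 154415.91 × 13.3% = 20537.32

CIF value: SGD 154415.91; import duty: SGD 20537.32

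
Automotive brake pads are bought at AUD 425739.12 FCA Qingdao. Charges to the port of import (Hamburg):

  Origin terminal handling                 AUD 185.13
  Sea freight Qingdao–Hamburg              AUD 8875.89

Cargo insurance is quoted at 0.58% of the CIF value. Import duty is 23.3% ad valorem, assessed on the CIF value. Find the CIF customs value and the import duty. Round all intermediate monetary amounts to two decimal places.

CIF value: AUD 437336.69; import duty: AUD 101899.45

Let C be the CIF value. C = FCA price + pre-shipment costs + freight + 0.58% × C
C − 0.58% × C = 425739.12 + 185.13 + 8875.89
0.9942 × C = 434800.14
C = 434800.14 / 0.9942 = 437336.69
Insurance premium = 0.58% × 437336.69 = 2536.55
Import duty = 437336.69 × 23.3% = 101899.45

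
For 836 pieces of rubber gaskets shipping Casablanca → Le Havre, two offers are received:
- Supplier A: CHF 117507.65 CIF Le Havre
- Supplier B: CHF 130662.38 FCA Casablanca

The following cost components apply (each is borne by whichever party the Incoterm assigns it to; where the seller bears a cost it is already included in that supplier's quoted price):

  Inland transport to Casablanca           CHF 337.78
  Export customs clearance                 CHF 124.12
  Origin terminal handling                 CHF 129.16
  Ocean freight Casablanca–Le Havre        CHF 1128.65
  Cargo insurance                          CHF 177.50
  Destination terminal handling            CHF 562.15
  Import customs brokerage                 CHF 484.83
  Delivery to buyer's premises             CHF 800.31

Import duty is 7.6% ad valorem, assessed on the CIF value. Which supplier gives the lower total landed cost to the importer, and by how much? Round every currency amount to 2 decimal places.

Supplier A (CIF):
The CIF price already equals the CIF value: 117507.65
Import duty = 117507.65 × 7.6% = 8930.58
Buyer bears (A): 562.15 + 484.83 + 800.31 = 1847.29
Landed cost (A) = invoice 117507.65 + 1847.29 + duty 8930.58 = 128285.52
Supplier B (FCA):
CIF value = FCA price + origin terminal + freight + insurance = 130662.38 + 129.16 + 1128.65 + 177.50 = 132097.69
Import duty = 132097.69 × 7.6% = 10039.42
Buyer bears (B): 129.16 + 1128.65 + 177.50 + 562.15 + 484.83 + 800.31 = 3282.60
Landed cost (B) = invoice 130662.38 + 3282.60 + duty 10039.42 = 143984.40
Difference = |128285.52 − 143984.40| = 15698.88

Supplier A is cheaper by CHF 15698.88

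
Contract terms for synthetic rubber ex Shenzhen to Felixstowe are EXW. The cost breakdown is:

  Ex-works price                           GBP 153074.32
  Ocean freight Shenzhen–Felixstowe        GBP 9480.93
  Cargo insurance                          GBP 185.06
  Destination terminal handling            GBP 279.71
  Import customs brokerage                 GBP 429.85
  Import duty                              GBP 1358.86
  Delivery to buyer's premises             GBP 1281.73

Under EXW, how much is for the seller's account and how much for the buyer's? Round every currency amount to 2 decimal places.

Seller: GBP 153074.32; buyer: GBP 13016.14

EXW: the seller makes goods available at their premises; the buyer bears all onward costs.
Seller's account: goods 153074.32 = 153074.32
Buyer's account: freight 9480.93 + insurance 185.06 + destination terminal 279.71 + brokerage 429.85 + duty 1358.86 + delivery 1281.73 = 13016.14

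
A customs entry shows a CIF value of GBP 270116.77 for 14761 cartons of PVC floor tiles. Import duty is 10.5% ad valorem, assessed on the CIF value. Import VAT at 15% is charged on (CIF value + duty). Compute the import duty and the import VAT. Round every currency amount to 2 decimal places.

Import duty = 270116.77 × 10.5% = 28362.26
VAT base = CIF + duty = 270116.77 + 28362.26 = 298479.03
Import VAT = 298479.03 × 15% = 44771.85

Import duty: GBP 28362.26; import VAT: GBP 44771.85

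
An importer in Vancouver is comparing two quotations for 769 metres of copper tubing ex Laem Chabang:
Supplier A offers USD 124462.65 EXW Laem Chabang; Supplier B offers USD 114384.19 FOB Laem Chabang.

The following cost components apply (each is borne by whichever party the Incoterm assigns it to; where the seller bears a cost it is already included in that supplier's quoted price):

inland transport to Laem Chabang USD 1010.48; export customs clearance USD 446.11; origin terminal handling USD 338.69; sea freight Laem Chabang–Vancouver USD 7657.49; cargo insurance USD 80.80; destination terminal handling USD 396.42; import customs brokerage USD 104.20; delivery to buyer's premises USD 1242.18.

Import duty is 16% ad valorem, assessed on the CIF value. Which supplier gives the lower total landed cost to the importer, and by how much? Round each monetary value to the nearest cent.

Supplier A (EXW):
CIF value = EXW price + inland to port + export clearance + origin terminal + freight + insurance = 124462.65 + 1010.48 + 446.11 + 338.69 + 7657.49 + 80.80 = 133996.22
Import duty = 133996.22 × 16% = 21439.40
Buyer bears (A): 1010.48 + 446.11 + 338.69 + 7657.49 + 80.80 + 396.42 + 104.20 + 1242.18 = 11276.37
Landed cost (A) = invoice 124462.65 + 11276.37 + duty 21439.40 = 157178.42
Supplier B (FOB):
CIF value = FOB price + freight + insurance = 114384.19 + 7657.49 + 80.80 = 122122.48
Import duty = 122122.48 × 16% = 19539.60
Buyer bears (B): 7657.49 + 80.80 + 396.42 + 104.20 + 1242.18 = 9481.09
Landed cost (B) = invoice 114384.19 + 9481.09 + duty 19539.60 = 143404.88
Difference = |157178.42 − 143404.88| = 13773.54

Supplier B is cheaper by USD 13773.54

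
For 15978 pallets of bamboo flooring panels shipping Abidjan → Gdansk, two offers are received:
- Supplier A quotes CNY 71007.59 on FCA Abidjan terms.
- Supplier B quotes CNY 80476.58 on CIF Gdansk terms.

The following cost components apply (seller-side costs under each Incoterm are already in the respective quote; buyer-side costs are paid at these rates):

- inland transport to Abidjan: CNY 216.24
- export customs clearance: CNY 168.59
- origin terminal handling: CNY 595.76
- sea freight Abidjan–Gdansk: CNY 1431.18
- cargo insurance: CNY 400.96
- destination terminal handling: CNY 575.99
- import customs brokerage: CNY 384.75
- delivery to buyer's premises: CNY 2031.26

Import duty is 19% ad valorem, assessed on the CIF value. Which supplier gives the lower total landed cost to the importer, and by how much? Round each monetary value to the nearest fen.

Supplier A is cheaper by CNY 8378.90

Supplier A (FCA):
CIF value = FCA price + origin terminal + freight + insurance = 71007.59 + 595.76 + 1431.18 + 400.96 = 73435.49
Import duty = 73435.49 × 19% = 13952.74
Buyer bears (A): 595.76 + 1431.18 + 400.96 + 575.99 + 384.75 + 2031.26 = 5419.90
Landed cost (A) = invoice 71007.59 + 5419.90 + duty 13952.74 = 90380.23
Supplier B (CIF):
The CIF price already equals the CIF value: 80476.58
Import duty = 80476.58 × 19% = 15290.55
Buyer bears (B): 575.99 + 384.75 + 2031.26 = 2992.00
Landed cost (B) = invoice 80476.58 + 2992.00 + duty 15290.55 = 98759.13
Difference = |90380.23 − 98759.13| = 8378.90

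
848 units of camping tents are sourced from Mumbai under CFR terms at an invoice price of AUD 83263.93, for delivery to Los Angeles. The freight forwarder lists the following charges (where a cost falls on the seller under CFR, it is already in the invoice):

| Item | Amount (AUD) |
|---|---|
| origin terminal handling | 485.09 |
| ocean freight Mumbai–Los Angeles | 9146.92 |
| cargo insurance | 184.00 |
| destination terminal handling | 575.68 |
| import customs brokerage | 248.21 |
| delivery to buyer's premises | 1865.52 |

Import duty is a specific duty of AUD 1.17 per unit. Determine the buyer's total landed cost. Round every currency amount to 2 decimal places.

Total landed cost: AUD 87129.50

CFR: the seller pays costs through ocean freight to the destination port, but not insurance.
Already in the invoice (seller's account under CFR): origin terminal, freight — exclude.
CIF value = CFR price + insurance = 83263.93 + 184.00 = 83447.93
Import duty = 848 × 1.17 = 992.16
Buyer bears: insurance 184.00 + destination terminal 575.68 + brokerage 248.21 + delivery 1865.52 + duty 992.16 = 3865.57
Landed cost = invoice 83263.93 + 3865.57 = 87129.50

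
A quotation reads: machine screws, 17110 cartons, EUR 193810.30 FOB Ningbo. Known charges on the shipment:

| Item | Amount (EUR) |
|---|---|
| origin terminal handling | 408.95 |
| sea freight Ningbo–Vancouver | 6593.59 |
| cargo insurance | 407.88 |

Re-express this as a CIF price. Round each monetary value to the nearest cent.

Not relevant to the conversion: origin terminal — on the seller under both FOB and CIF; already in the FOB price and stays in the CIF price.
From FOB to CIF, the seller additionally bears: freight, insurance.
CIF price = 193810.30 + 6593.59 + 407.88 = 200811.77

CIF price: EUR 200811.77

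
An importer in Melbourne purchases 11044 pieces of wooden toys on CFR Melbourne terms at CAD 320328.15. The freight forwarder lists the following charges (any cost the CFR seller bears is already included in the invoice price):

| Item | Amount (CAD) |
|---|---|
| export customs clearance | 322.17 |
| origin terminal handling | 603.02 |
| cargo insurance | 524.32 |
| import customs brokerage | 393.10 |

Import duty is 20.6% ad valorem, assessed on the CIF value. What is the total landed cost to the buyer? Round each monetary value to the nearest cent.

CFR: the seller pays costs through ocean freight to the destination port, but not insurance.
Already in the invoice (seller's account under CFR): export clearance, origin terminal — exclude.
CIF value = CFR price + insurance = 320328.15 + 524.32 = 320852.47
Import duty = 320852.47 × 20.6% = 66095.61
Buyer bears: insurance 524.32 + brokerage 393.10 + duty 66095.61 = 67013.03
Landed cost = invoice 320328.15 + 67013.03 = 387341.18

Total landed cost: CAD 387341.18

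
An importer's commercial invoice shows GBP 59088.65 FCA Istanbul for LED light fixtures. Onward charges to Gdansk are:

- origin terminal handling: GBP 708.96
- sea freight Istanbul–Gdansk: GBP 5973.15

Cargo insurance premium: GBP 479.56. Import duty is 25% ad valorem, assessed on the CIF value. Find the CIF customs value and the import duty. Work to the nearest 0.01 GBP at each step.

CIF = FCA price + pre-shipment costs + freight + insurance
CIF = 59088.65 + 708.96 + 5973.15 + 479.56 = 66250.32
Import duty = 66250.32 × 25% = 16562.58

CIF value: GBP 66250.32; import duty: GBP 16562.58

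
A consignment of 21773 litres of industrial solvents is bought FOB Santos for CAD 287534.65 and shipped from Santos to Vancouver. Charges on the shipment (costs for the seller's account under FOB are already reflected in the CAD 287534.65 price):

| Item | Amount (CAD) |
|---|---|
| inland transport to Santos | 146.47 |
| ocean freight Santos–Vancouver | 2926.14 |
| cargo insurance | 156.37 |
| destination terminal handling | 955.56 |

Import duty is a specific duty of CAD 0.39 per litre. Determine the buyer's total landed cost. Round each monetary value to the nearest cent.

Total landed cost: CAD 300064.19

FOB: the seller bears costs until goods are on board at the origin port; the buyer bears freight, insurance and all costs thereafter.
Already in the invoice (seller's account under FOB): inland to port — exclude.
CIF value = FOB price + freight + insurance = 287534.65 + 2926.14 + 156.37 = 290617.16
Import duty = 21773 × 0.39 = 8491.47
Buyer bears: freight 2926.14 + insurance 156.37 + destination terminal 955.56 + duty 8491.47 = 12529.54
Landed cost = invoice 287534.65 + 12529.54 = 300064.19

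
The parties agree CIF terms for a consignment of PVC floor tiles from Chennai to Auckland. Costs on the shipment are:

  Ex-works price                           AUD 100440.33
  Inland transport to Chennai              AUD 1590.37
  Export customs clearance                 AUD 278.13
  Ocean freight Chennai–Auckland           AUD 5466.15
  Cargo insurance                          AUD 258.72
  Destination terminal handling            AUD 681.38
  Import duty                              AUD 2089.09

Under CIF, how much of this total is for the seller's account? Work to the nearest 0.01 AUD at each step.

Seller's account: AUD 108033.70

CIF: the seller pays costs through ocean freight and marine insurance to the destination port.
Seller's account: goods 100440.33 + inland to port 1590.37 + export clearance 278.13 + freight 5466.15 + insurance 258.72 = 108033.70
Buyer's account: destination terminal 681.38 + duty 2089.09 = 2770.47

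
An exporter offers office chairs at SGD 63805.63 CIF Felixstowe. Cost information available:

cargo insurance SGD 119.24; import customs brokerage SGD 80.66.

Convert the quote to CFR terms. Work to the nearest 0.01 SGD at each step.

Not relevant to the conversion: brokerage — on the buyer under both terms; not part of either seller's price.
From CIF to CFR, the seller no longer bears: insurance.
CFR price = 63805.63 − 119.24 = 63686.39

CFR price: SGD 63686.39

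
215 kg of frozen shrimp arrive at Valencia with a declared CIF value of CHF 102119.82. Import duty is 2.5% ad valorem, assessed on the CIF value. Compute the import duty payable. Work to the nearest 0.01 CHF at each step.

Import duty: CHF 2553.00

Import duty = 102119.82 × 2.5% = 2553.00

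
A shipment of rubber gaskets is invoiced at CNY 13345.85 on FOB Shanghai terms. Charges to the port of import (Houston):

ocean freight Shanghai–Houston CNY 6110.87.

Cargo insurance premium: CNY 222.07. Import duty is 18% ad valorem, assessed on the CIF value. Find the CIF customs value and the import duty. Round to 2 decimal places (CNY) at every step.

CIF = FOB price + freight + insurance
CIF = 13345.85 + 6110.87 + 222.07 = 19678.79
Import duty = 19678.79 × 18% = 3542.18

CIF value: CNY 19678.79; import duty: CNY 3542.18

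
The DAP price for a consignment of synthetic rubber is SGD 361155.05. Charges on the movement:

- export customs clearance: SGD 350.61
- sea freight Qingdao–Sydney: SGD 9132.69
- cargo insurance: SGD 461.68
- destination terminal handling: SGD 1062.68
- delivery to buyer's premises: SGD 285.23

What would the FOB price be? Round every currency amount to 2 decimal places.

Not relevant to the conversion: export clearance — on the seller under both DAP and FOB; already in the DAP price and stays in the FOB price.
From DAP to FOB, the seller no longer bears: freight, insurance, destination terminal, delivery.
FOB price = 361155.05 − 9132.69 − 461.68 − 1062.68 − 285.23 = 350212.77

FOB price: SGD 350212.77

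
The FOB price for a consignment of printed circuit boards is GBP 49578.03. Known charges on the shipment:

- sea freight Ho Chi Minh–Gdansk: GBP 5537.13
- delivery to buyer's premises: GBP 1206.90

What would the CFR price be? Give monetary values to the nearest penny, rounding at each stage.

Not relevant to the conversion: delivery — on the buyer under both terms; not part of either seller's price.
From FOB to CFR, the seller additionally bears: freight.
CFR price = 49578.03 + 5537.13 = 55115.16

CFR price: GBP 55115.16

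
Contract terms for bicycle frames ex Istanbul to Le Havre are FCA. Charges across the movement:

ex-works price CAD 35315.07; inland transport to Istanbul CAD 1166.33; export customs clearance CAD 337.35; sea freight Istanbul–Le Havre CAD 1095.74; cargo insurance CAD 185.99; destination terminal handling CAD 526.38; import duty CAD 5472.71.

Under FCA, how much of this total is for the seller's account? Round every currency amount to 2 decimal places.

FCA: the seller delivers export-cleared goods to the carrier; the buyer bears costs from that point.
Seller's account: goods 35315.07 + inland to port 1166.33 + export clearance 337.35 = 36818.75
Buyer's account: freight 1095.74 + insurance 185.99 + destination terminal 526.38 + duty 5472.71 = 7280.82

Seller's account: CAD 36818.75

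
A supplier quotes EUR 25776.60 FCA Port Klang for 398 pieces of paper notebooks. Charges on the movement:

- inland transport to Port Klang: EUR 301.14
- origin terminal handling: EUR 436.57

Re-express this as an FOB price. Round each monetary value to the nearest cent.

Not relevant to the conversion: inland to port — on the seller under both FCA and FOB; already in the FCA price and stays in the FOB price.
From FCA to FOB, the seller additionally bears: origin terminal.
FOB price = 25776.60 + 436.57 = 26213.17

FOB price: EUR 26213.17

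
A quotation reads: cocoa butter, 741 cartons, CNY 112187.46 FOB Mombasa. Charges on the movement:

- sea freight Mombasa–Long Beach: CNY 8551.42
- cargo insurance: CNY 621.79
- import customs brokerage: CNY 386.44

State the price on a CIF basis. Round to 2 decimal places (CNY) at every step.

Not relevant to the conversion: brokerage — on the buyer under both terms; not part of either seller's price.
From FOB to CIF, the seller additionally bears: freight, insurance.
CIF price = 112187.46 + 8551.42 + 621.79 = 121360.67

CIF price: CNY 121360.67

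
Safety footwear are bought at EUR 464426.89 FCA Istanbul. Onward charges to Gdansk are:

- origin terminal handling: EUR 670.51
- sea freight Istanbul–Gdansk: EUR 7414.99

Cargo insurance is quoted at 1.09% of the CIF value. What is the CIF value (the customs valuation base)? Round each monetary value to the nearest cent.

CIF value: EUR 477719.53

Let C be the CIF value. C = FCA price + pre-shipment costs + freight + 1.09% × C
C − 1.09% × C = 464426.89 + 670.51 + 7414.99
0.9891 × C = 472512.39
C = 472512.39 / 0.9891 = 477719.53
Insurance premium = 1.09% × 477719.53 = 5207.14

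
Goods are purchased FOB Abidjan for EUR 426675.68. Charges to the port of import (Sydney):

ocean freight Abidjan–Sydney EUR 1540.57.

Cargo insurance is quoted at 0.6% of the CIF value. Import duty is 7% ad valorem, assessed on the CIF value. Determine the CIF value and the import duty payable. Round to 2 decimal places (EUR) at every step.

Let C be the CIF value. C = FOB price + freight + 0.6% × C
C − 0.6% × C = 426675.68 + 1540.57
0.994 × C = 428216.25
C = 428216.25 / 0.994 = 430801.06
Insurance premium = 0.6% × 430801.06 = 2584.81
Import duty = 430801.06 × 7% = 30156.07

CIF value: EUR 430801.06; import duty: EUR 30156.07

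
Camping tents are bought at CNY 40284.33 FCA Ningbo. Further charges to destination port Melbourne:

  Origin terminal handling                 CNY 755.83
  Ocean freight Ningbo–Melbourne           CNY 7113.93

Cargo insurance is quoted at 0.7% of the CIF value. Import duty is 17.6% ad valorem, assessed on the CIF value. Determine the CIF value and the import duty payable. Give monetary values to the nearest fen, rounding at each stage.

CIF value: CNY 48493.54; import duty: CNY 8534.86

Let C be the CIF value. C = FCA price + pre-shipment costs + freight + 0.7% × C
C − 0.7% × C = 40284.33 + 755.83 + 7113.93
0.993 × C = 48154.09
C = 48154.09 / 0.993 = 48493.54
Insurance premium = 0.7% × 48493.54 = 339.45
Import duty = 48493.54 × 17.6% = 8534.86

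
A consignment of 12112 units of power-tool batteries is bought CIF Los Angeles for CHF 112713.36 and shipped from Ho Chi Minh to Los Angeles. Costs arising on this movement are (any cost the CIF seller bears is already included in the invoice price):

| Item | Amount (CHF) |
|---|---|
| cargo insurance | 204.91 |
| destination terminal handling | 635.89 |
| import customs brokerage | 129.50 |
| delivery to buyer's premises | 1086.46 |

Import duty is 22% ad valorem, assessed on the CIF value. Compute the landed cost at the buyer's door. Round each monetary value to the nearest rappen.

Total landed cost: CHF 139362.15

CIF: the seller pays costs through ocean freight and marine insurance to the destination port.
Already in the invoice (seller's account under CIF): insurance — exclude.
The CIF price already equals the CIF value: 112713.36
Import duty = 112713.36 × 22% = 24796.94
Buyer bears: destination terminal 635.89 + brokerage 129.50 + delivery 1086.46 + duty 24796.94 = 26648.79
Landed cost = invoice 112713.36 + 26648.79 = 139362.15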